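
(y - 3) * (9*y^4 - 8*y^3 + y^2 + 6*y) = 9*y^5 - 35*y^4 + 25*y^3 + 3*y^2 - 18*y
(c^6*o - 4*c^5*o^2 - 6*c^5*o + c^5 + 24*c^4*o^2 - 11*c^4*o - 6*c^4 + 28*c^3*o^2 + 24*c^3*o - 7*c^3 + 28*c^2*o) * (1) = c^6*o - 4*c^5*o^2 - 6*c^5*o + c^5 + 24*c^4*o^2 - 11*c^4*o - 6*c^4 + 28*c^3*o^2 + 24*c^3*o - 7*c^3 + 28*c^2*o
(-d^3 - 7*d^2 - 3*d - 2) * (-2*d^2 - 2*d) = 2*d^5 + 16*d^4 + 20*d^3 + 10*d^2 + 4*d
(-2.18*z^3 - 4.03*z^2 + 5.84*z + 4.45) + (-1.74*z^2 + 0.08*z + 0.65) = -2.18*z^3 - 5.77*z^2 + 5.92*z + 5.1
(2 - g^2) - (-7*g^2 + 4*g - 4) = 6*g^2 - 4*g + 6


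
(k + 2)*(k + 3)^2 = k^3 + 8*k^2 + 21*k + 18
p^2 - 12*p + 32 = (p - 8)*(p - 4)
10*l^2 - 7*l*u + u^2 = (-5*l + u)*(-2*l + u)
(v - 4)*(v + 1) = v^2 - 3*v - 4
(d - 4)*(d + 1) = d^2 - 3*d - 4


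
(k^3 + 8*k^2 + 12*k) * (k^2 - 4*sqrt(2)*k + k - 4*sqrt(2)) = k^5 - 4*sqrt(2)*k^4 + 9*k^4 - 36*sqrt(2)*k^3 + 20*k^3 - 80*sqrt(2)*k^2 + 12*k^2 - 48*sqrt(2)*k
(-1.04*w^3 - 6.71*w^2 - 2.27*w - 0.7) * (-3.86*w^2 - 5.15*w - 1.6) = 4.0144*w^5 + 31.2566*w^4 + 44.9827*w^3 + 25.1285*w^2 + 7.237*w + 1.12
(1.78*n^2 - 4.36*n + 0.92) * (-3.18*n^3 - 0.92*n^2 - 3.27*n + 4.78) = -5.6604*n^5 + 12.2272*n^4 - 4.735*n^3 + 21.9192*n^2 - 23.8492*n + 4.3976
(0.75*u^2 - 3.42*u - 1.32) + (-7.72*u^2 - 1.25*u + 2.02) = -6.97*u^2 - 4.67*u + 0.7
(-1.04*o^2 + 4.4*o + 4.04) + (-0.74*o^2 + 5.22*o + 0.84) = -1.78*o^2 + 9.62*o + 4.88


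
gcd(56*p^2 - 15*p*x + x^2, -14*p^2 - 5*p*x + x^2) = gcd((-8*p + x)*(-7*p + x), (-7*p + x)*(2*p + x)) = -7*p + x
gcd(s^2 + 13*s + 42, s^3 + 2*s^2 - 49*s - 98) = s + 7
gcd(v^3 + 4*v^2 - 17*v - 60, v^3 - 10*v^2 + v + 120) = v + 3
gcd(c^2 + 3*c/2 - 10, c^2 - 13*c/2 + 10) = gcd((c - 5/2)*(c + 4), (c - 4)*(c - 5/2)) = c - 5/2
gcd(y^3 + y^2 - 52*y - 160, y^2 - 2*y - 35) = y + 5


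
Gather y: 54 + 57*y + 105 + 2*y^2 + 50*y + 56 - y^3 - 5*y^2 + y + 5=-y^3 - 3*y^2 + 108*y + 220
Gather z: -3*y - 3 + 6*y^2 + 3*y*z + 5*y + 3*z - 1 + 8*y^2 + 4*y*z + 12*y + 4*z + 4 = 14*y^2 + 14*y + z*(7*y + 7)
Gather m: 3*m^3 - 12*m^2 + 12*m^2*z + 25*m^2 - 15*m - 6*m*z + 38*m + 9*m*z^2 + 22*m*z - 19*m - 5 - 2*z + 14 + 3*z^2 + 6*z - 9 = 3*m^3 + m^2*(12*z + 13) + m*(9*z^2 + 16*z + 4) + 3*z^2 + 4*z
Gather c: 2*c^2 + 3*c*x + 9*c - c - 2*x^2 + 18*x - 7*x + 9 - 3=2*c^2 + c*(3*x + 8) - 2*x^2 + 11*x + 6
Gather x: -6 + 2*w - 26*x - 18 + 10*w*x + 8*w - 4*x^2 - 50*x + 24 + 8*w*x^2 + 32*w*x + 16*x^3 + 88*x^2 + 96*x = 10*w + 16*x^3 + x^2*(8*w + 84) + x*(42*w + 20)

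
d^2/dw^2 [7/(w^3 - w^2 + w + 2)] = 14*((1 - 3*w)*(w^3 - w^2 + w + 2) + (3*w^2 - 2*w + 1)^2)/(w^3 - w^2 + w + 2)^3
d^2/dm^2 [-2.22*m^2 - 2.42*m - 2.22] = -4.44000000000000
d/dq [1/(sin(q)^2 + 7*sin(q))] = -(2*sin(q) + 7)*cos(q)/((sin(q) + 7)^2*sin(q)^2)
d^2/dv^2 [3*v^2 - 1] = 6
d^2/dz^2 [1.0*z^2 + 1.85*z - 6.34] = 2.00000000000000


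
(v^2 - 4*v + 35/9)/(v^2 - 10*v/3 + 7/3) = (v - 5/3)/(v - 1)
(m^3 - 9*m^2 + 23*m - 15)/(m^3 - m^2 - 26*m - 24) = (-m^3 + 9*m^2 - 23*m + 15)/(-m^3 + m^2 + 26*m + 24)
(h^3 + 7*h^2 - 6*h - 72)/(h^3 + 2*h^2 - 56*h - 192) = (h - 3)/(h - 8)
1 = 1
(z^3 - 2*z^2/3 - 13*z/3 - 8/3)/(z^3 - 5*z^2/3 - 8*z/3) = (z + 1)/z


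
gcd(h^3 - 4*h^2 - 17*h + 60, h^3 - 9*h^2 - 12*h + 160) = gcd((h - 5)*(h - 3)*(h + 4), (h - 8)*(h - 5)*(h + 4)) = h^2 - h - 20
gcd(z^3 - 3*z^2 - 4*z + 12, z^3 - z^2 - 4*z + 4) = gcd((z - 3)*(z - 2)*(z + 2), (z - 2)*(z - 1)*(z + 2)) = z^2 - 4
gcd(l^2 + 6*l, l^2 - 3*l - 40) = 1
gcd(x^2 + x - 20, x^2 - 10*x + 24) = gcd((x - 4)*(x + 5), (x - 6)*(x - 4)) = x - 4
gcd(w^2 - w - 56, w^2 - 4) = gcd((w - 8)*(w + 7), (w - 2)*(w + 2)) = 1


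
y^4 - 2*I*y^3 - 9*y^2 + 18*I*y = y*(y - 3)*(y + 3)*(y - 2*I)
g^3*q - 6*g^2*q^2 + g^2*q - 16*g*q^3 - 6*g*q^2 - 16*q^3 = (g - 8*q)*(g + 2*q)*(g*q + q)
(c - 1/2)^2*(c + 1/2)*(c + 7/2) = c^4 + 3*c^3 - 2*c^2 - 3*c/4 + 7/16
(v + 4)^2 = v^2 + 8*v + 16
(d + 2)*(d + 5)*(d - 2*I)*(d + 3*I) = d^4 + 7*d^3 + I*d^3 + 16*d^2 + 7*I*d^2 + 42*d + 10*I*d + 60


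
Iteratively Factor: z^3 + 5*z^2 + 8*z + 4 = (z + 2)*(z^2 + 3*z + 2) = (z + 2)^2*(z + 1)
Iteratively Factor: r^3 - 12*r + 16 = (r + 4)*(r^2 - 4*r + 4) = (r - 2)*(r + 4)*(r - 2)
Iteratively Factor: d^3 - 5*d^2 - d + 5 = (d - 5)*(d^2 - 1) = (d - 5)*(d - 1)*(d + 1)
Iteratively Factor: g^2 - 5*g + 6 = (g - 2)*(g - 3)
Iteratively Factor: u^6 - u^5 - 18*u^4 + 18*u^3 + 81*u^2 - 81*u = (u + 3)*(u^5 - 4*u^4 - 6*u^3 + 36*u^2 - 27*u) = (u + 3)^2*(u^4 - 7*u^3 + 15*u^2 - 9*u) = (u - 3)*(u + 3)^2*(u^3 - 4*u^2 + 3*u) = (u - 3)*(u - 1)*(u + 3)^2*(u^2 - 3*u) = u*(u - 3)*(u - 1)*(u + 3)^2*(u - 3)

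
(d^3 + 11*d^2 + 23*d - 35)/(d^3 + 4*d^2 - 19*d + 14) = (d + 5)/(d - 2)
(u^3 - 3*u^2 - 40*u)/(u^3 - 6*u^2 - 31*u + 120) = u/(u - 3)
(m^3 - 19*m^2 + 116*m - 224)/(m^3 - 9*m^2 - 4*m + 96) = (m - 7)/(m + 3)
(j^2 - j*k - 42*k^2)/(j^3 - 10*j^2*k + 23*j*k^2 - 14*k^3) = (j + 6*k)/(j^2 - 3*j*k + 2*k^2)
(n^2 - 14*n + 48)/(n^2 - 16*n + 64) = (n - 6)/(n - 8)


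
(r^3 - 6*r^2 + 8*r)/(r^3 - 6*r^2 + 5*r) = (r^2 - 6*r + 8)/(r^2 - 6*r + 5)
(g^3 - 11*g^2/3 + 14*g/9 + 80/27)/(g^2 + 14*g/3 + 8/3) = (9*g^2 - 39*g + 40)/(9*(g + 4))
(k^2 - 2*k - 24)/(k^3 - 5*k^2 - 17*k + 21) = (k^2 - 2*k - 24)/(k^3 - 5*k^2 - 17*k + 21)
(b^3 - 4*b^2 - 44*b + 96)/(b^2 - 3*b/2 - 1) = 2*(b^2 - 2*b - 48)/(2*b + 1)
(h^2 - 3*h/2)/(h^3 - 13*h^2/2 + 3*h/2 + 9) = h/(h^2 - 5*h - 6)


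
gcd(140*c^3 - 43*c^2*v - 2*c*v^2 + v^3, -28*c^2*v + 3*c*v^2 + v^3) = -28*c^2 + 3*c*v + v^2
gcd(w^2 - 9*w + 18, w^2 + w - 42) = w - 6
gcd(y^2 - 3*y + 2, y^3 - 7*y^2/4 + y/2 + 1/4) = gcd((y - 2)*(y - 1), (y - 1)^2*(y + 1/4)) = y - 1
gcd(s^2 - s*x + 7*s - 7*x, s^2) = 1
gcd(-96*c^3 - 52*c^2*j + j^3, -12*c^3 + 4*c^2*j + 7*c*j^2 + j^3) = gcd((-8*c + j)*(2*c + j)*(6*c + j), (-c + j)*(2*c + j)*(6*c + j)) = 12*c^2 + 8*c*j + j^2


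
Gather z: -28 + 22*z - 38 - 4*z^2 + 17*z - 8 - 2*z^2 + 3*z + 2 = -6*z^2 + 42*z - 72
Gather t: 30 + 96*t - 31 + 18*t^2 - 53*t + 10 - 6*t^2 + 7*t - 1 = 12*t^2 + 50*t + 8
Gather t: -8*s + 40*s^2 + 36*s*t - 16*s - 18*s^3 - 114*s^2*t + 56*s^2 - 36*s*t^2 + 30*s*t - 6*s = -18*s^3 + 96*s^2 - 36*s*t^2 - 30*s + t*(-114*s^2 + 66*s)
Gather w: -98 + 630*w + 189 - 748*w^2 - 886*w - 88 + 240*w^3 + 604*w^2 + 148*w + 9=240*w^3 - 144*w^2 - 108*w + 12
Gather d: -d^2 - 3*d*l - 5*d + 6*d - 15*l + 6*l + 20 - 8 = -d^2 + d*(1 - 3*l) - 9*l + 12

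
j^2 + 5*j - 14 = (j - 2)*(j + 7)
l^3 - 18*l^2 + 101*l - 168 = (l - 8)*(l - 7)*(l - 3)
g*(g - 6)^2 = g^3 - 12*g^2 + 36*g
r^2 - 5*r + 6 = (r - 3)*(r - 2)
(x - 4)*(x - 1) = x^2 - 5*x + 4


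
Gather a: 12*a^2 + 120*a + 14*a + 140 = 12*a^2 + 134*a + 140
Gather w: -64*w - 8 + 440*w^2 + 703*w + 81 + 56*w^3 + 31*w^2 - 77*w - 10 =56*w^3 + 471*w^2 + 562*w + 63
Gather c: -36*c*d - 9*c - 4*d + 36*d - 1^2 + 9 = c*(-36*d - 9) + 32*d + 8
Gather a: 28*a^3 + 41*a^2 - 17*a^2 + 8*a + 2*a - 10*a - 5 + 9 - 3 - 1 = 28*a^3 + 24*a^2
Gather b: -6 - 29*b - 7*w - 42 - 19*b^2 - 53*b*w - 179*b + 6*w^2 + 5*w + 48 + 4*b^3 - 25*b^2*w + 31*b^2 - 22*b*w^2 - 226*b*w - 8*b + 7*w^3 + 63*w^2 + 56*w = 4*b^3 + b^2*(12 - 25*w) + b*(-22*w^2 - 279*w - 216) + 7*w^3 + 69*w^2 + 54*w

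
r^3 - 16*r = r*(r - 4)*(r + 4)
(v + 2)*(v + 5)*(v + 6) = v^3 + 13*v^2 + 52*v + 60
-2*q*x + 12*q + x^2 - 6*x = (-2*q + x)*(x - 6)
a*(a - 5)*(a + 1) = a^3 - 4*a^2 - 5*a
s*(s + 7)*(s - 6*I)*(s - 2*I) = s^4 + 7*s^3 - 8*I*s^3 - 12*s^2 - 56*I*s^2 - 84*s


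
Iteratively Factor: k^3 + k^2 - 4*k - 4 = (k + 2)*(k^2 - k - 2) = (k - 2)*(k + 2)*(k + 1)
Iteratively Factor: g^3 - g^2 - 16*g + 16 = (g + 4)*(g^2 - 5*g + 4) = (g - 1)*(g + 4)*(g - 4)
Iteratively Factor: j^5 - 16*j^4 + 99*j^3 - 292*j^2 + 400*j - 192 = (j - 4)*(j^4 - 12*j^3 + 51*j^2 - 88*j + 48) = (j - 4)*(j - 3)*(j^3 - 9*j^2 + 24*j - 16) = (j - 4)^2*(j - 3)*(j^2 - 5*j + 4) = (j - 4)^3*(j - 3)*(j - 1)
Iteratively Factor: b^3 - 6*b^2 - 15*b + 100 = (b - 5)*(b^2 - b - 20) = (b - 5)^2*(b + 4)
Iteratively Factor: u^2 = (u)*(u)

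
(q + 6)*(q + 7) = q^2 + 13*q + 42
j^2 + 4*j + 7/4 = (j + 1/2)*(j + 7/2)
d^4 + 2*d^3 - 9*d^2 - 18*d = d*(d - 3)*(d + 2)*(d + 3)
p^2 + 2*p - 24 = (p - 4)*(p + 6)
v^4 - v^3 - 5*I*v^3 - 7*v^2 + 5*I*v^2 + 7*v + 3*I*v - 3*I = (v - 1)*(v - 3*I)*(v - I)^2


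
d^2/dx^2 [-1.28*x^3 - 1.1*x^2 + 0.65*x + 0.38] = -7.68*x - 2.2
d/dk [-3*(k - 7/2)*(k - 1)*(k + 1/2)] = -9*k^2 + 24*k - 15/4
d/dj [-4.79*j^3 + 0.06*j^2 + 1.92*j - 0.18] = -14.37*j^2 + 0.12*j + 1.92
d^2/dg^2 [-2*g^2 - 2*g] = -4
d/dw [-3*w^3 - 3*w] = -9*w^2 - 3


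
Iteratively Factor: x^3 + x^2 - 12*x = (x)*(x^2 + x - 12) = x*(x - 3)*(x + 4)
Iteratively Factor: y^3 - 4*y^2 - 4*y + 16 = (y - 2)*(y^2 - 2*y - 8) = (y - 2)*(y + 2)*(y - 4)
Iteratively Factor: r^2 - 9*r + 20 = (r - 4)*(r - 5)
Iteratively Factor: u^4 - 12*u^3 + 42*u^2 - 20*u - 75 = (u - 5)*(u^3 - 7*u^2 + 7*u + 15) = (u - 5)*(u - 3)*(u^2 - 4*u - 5) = (u - 5)*(u - 3)*(u + 1)*(u - 5)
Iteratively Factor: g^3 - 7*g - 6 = (g + 1)*(g^2 - g - 6) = (g - 3)*(g + 1)*(g + 2)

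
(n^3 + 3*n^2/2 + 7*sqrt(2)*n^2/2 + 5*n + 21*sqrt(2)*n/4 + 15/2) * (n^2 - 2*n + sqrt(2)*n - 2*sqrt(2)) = n^5 - n^4/2 + 9*sqrt(2)*n^4/2 - 9*sqrt(2)*n^3/4 + 9*n^3 - 17*sqrt(2)*n^2/2 - 6*n^2 - 36*n - 5*sqrt(2)*n/2 - 15*sqrt(2)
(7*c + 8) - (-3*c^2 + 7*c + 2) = 3*c^2 + 6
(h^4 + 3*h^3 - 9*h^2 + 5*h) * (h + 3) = h^5 + 6*h^4 - 22*h^2 + 15*h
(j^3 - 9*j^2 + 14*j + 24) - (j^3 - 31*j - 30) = -9*j^2 + 45*j + 54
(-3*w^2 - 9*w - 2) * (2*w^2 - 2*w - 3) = -6*w^4 - 12*w^3 + 23*w^2 + 31*w + 6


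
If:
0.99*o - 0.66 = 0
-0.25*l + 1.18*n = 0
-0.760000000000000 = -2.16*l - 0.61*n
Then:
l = 0.33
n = 0.07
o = 0.67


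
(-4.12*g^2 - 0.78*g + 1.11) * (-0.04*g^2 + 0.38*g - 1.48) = 0.1648*g^4 - 1.5344*g^3 + 5.7568*g^2 + 1.5762*g - 1.6428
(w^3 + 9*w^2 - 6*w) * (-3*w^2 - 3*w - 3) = -3*w^5 - 30*w^4 - 12*w^3 - 9*w^2 + 18*w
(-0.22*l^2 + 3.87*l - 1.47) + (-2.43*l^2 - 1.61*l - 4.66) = -2.65*l^2 + 2.26*l - 6.13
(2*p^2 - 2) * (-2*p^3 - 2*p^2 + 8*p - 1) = -4*p^5 - 4*p^4 + 20*p^3 + 2*p^2 - 16*p + 2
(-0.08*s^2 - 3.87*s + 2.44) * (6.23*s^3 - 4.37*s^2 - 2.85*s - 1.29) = -0.4984*s^5 - 23.7605*s^4 + 32.3411*s^3 + 0.4699*s^2 - 1.9617*s - 3.1476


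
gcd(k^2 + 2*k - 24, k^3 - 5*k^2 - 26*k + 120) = k - 4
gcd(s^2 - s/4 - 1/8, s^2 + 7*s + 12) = 1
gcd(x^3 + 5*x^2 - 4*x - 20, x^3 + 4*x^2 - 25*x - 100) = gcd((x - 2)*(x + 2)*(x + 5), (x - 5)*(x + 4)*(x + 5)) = x + 5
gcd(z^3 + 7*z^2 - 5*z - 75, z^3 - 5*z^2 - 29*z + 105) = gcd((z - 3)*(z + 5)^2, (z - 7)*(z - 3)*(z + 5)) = z^2 + 2*z - 15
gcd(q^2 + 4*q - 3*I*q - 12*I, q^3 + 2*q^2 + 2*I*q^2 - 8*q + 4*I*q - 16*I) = q + 4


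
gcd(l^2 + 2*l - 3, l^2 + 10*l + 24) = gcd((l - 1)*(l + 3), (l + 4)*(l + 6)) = 1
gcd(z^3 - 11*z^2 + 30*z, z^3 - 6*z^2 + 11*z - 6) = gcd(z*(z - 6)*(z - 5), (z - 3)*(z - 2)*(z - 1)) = 1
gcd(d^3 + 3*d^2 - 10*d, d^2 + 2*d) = d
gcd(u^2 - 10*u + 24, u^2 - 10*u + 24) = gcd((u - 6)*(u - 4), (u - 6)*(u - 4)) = u^2 - 10*u + 24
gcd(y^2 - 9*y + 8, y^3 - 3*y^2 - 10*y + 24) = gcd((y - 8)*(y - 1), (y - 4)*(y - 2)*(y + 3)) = 1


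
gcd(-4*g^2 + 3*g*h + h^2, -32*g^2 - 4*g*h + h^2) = 4*g + h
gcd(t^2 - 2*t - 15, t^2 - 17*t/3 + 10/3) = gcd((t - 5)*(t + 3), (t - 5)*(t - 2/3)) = t - 5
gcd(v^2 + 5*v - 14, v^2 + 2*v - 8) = v - 2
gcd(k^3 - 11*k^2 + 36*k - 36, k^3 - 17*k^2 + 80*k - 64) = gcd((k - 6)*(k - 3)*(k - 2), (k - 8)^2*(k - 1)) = 1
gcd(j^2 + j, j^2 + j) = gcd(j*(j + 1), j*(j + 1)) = j^2 + j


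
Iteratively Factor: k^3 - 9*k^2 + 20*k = (k - 5)*(k^2 - 4*k) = (k - 5)*(k - 4)*(k)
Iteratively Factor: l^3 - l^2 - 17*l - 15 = (l - 5)*(l^2 + 4*l + 3) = (l - 5)*(l + 3)*(l + 1)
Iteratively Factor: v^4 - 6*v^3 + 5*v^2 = (v)*(v^3 - 6*v^2 + 5*v) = v*(v - 5)*(v^2 - v) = v^2*(v - 5)*(v - 1)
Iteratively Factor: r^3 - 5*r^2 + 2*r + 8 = (r - 2)*(r^2 - 3*r - 4) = (r - 2)*(r + 1)*(r - 4)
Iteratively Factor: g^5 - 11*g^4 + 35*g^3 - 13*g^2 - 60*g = (g - 5)*(g^4 - 6*g^3 + 5*g^2 + 12*g) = (g - 5)*(g + 1)*(g^3 - 7*g^2 + 12*g) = (g - 5)*(g - 3)*(g + 1)*(g^2 - 4*g) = (g - 5)*(g - 4)*(g - 3)*(g + 1)*(g)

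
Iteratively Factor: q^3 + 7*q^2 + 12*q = (q)*(q^2 + 7*q + 12) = q*(q + 4)*(q + 3)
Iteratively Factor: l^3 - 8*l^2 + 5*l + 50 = (l - 5)*(l^2 - 3*l - 10) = (l - 5)^2*(l + 2)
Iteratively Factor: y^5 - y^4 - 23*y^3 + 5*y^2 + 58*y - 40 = (y - 1)*(y^4 - 23*y^2 - 18*y + 40) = (y - 1)*(y + 4)*(y^3 - 4*y^2 - 7*y + 10) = (y - 1)*(y + 2)*(y + 4)*(y^2 - 6*y + 5) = (y - 5)*(y - 1)*(y + 2)*(y + 4)*(y - 1)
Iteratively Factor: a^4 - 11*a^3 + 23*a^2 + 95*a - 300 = (a + 3)*(a^3 - 14*a^2 + 65*a - 100) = (a - 5)*(a + 3)*(a^2 - 9*a + 20) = (a - 5)*(a - 4)*(a + 3)*(a - 5)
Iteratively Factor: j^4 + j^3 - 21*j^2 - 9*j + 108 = (j - 3)*(j^3 + 4*j^2 - 9*j - 36) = (j - 3)*(j + 4)*(j^2 - 9) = (j - 3)^2*(j + 4)*(j + 3)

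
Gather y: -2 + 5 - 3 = 0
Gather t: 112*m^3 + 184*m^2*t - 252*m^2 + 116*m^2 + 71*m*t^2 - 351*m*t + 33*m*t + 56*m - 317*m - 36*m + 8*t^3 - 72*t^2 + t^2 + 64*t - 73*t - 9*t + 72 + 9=112*m^3 - 136*m^2 - 297*m + 8*t^3 + t^2*(71*m - 71) + t*(184*m^2 - 318*m - 18) + 81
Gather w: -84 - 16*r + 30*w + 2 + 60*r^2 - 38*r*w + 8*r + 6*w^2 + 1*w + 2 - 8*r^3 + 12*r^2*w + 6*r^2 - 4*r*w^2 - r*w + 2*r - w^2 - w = -8*r^3 + 66*r^2 - 6*r + w^2*(5 - 4*r) + w*(12*r^2 - 39*r + 30) - 80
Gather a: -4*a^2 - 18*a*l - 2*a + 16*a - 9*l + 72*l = -4*a^2 + a*(14 - 18*l) + 63*l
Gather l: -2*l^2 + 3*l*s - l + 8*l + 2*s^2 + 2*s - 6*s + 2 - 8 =-2*l^2 + l*(3*s + 7) + 2*s^2 - 4*s - 6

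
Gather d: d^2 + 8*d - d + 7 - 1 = d^2 + 7*d + 6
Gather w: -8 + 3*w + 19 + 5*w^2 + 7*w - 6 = 5*w^2 + 10*w + 5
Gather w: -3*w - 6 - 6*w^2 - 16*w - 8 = -6*w^2 - 19*w - 14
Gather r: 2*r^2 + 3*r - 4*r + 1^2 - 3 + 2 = 2*r^2 - r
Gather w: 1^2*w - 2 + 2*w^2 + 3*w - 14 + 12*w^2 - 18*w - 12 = 14*w^2 - 14*w - 28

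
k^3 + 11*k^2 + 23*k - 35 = (k - 1)*(k + 5)*(k + 7)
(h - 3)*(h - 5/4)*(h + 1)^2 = h^4 - 9*h^3/4 - 15*h^2/4 + 13*h/4 + 15/4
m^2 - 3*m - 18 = (m - 6)*(m + 3)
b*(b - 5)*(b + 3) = b^3 - 2*b^2 - 15*b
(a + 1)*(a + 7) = a^2 + 8*a + 7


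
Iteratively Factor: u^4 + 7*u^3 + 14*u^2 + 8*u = (u + 2)*(u^3 + 5*u^2 + 4*u) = u*(u + 2)*(u^2 + 5*u + 4) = u*(u + 2)*(u + 4)*(u + 1)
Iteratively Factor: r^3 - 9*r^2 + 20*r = (r - 4)*(r^2 - 5*r) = r*(r - 4)*(r - 5)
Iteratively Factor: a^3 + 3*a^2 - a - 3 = (a + 3)*(a^2 - 1) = (a - 1)*(a + 3)*(a + 1)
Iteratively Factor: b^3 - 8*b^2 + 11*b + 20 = (b - 5)*(b^2 - 3*b - 4) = (b - 5)*(b + 1)*(b - 4)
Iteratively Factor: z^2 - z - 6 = (z - 3)*(z + 2)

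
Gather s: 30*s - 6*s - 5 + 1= 24*s - 4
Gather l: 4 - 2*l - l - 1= 3 - 3*l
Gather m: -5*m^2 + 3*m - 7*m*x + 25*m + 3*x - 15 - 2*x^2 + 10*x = -5*m^2 + m*(28 - 7*x) - 2*x^2 + 13*x - 15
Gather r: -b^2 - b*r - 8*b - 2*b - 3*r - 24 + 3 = -b^2 - 10*b + r*(-b - 3) - 21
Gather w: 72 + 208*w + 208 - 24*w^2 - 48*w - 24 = -24*w^2 + 160*w + 256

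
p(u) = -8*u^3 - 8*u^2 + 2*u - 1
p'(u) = -24*u^2 - 16*u + 2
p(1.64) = -54.52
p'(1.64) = -88.79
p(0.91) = -11.83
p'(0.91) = -32.43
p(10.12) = -9091.55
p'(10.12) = -2617.87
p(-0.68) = -3.54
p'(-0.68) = 1.78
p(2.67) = -204.96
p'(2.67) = -211.81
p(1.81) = -71.03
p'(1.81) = -105.59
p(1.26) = -27.18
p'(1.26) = -56.26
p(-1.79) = 15.67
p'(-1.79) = -46.26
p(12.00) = -14953.00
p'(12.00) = -3646.00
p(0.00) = -1.00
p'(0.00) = 2.00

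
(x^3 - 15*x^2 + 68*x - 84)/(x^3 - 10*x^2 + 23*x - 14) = (x - 6)/(x - 1)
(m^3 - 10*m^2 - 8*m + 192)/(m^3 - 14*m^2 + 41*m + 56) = (m^2 - 2*m - 24)/(m^2 - 6*m - 7)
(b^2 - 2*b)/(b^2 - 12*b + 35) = b*(b - 2)/(b^2 - 12*b + 35)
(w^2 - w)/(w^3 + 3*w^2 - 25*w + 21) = w/(w^2 + 4*w - 21)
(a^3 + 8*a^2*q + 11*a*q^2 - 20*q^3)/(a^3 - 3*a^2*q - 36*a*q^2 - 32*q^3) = (-a^2 - 4*a*q + 5*q^2)/(-a^2 + 7*a*q + 8*q^2)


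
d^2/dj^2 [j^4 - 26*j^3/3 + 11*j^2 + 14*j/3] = 12*j^2 - 52*j + 22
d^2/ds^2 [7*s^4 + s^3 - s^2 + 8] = 84*s^2 + 6*s - 2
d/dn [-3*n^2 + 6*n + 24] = 6 - 6*n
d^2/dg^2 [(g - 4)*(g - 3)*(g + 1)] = 6*g - 12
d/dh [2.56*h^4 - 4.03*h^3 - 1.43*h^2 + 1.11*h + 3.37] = 10.24*h^3 - 12.09*h^2 - 2.86*h + 1.11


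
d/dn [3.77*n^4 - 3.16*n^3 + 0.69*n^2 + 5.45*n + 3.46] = 15.08*n^3 - 9.48*n^2 + 1.38*n + 5.45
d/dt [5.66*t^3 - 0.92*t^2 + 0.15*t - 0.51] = 16.98*t^2 - 1.84*t + 0.15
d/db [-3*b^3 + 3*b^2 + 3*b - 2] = -9*b^2 + 6*b + 3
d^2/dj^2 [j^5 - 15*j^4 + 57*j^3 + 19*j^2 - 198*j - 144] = 20*j^3 - 180*j^2 + 342*j + 38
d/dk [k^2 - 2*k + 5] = 2*k - 2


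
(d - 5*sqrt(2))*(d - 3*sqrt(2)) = d^2 - 8*sqrt(2)*d + 30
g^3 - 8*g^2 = g^2*(g - 8)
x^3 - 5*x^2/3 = x^2*(x - 5/3)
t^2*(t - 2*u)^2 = t^4 - 4*t^3*u + 4*t^2*u^2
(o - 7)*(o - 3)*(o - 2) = o^3 - 12*o^2 + 41*o - 42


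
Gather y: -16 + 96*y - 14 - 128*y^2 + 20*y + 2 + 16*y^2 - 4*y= -112*y^2 + 112*y - 28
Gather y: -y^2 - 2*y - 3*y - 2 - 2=-y^2 - 5*y - 4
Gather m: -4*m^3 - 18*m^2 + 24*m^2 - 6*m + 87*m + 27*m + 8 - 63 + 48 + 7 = -4*m^3 + 6*m^2 + 108*m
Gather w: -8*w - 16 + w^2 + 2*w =w^2 - 6*w - 16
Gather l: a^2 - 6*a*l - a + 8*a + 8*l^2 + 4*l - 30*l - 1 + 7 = a^2 + 7*a + 8*l^2 + l*(-6*a - 26) + 6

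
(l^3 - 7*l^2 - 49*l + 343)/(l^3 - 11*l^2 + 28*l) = (l^2 - 49)/(l*(l - 4))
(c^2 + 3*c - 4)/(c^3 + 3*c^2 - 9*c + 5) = (c + 4)/(c^2 + 4*c - 5)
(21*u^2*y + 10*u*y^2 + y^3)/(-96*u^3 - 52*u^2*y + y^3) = y*(21*u^2 + 10*u*y + y^2)/(-96*u^3 - 52*u^2*y + y^3)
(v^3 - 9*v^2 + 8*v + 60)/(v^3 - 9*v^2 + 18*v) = (v^2 - 3*v - 10)/(v*(v - 3))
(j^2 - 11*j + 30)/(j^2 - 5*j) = (j - 6)/j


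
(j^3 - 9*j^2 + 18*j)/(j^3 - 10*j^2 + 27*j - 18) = j/(j - 1)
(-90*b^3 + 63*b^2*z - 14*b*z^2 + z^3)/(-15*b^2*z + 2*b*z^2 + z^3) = (30*b^2 - 11*b*z + z^2)/(z*(5*b + z))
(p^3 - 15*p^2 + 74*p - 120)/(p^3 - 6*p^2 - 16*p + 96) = (p - 5)/(p + 4)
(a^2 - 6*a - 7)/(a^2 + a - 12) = (a^2 - 6*a - 7)/(a^2 + a - 12)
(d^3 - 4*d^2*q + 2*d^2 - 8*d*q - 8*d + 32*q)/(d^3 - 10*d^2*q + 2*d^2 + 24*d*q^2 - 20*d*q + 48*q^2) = (-d^2 - 2*d + 8)/(-d^2 + 6*d*q - 2*d + 12*q)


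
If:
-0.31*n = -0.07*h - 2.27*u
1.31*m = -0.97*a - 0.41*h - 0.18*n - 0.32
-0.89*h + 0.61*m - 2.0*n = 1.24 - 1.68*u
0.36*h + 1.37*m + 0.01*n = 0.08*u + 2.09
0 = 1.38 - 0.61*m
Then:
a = -2.50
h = -2.78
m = 2.26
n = 1.56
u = 0.30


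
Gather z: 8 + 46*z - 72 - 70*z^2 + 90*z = -70*z^2 + 136*z - 64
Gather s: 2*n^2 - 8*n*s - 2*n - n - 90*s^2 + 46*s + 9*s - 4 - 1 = 2*n^2 - 3*n - 90*s^2 + s*(55 - 8*n) - 5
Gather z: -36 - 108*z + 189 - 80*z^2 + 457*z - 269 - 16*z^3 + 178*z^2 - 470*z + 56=-16*z^3 + 98*z^2 - 121*z - 60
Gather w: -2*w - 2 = -2*w - 2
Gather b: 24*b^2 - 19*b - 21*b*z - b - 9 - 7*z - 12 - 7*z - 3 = 24*b^2 + b*(-21*z - 20) - 14*z - 24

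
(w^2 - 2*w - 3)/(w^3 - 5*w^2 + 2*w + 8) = (w - 3)/(w^2 - 6*w + 8)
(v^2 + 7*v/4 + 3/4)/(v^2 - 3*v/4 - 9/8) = 2*(v + 1)/(2*v - 3)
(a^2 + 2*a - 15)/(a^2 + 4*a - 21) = (a + 5)/(a + 7)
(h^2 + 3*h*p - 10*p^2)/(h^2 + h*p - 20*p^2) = (-h + 2*p)/(-h + 4*p)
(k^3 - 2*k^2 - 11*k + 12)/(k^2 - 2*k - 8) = (k^2 + 2*k - 3)/(k + 2)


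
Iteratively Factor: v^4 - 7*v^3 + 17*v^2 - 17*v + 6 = (v - 2)*(v^3 - 5*v^2 + 7*v - 3) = (v - 2)*(v - 1)*(v^2 - 4*v + 3) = (v - 2)*(v - 1)^2*(v - 3)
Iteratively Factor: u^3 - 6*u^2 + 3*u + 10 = (u + 1)*(u^2 - 7*u + 10) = (u - 2)*(u + 1)*(u - 5)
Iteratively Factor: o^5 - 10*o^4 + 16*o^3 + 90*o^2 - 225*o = (o + 3)*(o^4 - 13*o^3 + 55*o^2 - 75*o) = (o - 3)*(o + 3)*(o^3 - 10*o^2 + 25*o) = o*(o - 3)*(o + 3)*(o^2 - 10*o + 25) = o*(o - 5)*(o - 3)*(o + 3)*(o - 5)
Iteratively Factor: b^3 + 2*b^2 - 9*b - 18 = (b - 3)*(b^2 + 5*b + 6) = (b - 3)*(b + 2)*(b + 3)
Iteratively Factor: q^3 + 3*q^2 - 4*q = (q + 4)*(q^2 - q) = (q - 1)*(q + 4)*(q)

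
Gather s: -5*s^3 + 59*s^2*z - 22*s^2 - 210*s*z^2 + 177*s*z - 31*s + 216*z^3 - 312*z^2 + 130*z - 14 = -5*s^3 + s^2*(59*z - 22) + s*(-210*z^2 + 177*z - 31) + 216*z^3 - 312*z^2 + 130*z - 14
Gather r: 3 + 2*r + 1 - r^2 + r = -r^2 + 3*r + 4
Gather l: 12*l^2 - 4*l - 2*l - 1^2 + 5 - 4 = 12*l^2 - 6*l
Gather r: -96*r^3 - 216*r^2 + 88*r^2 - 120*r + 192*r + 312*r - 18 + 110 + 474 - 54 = -96*r^3 - 128*r^2 + 384*r + 512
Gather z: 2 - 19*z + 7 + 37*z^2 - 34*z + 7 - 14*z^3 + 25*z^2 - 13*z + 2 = -14*z^3 + 62*z^2 - 66*z + 18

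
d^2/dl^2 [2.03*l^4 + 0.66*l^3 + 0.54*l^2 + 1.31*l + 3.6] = 24.36*l^2 + 3.96*l + 1.08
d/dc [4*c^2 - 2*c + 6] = 8*c - 2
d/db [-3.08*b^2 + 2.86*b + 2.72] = 2.86 - 6.16*b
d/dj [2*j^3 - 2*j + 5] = 6*j^2 - 2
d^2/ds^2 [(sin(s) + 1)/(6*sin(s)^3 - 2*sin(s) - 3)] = (144*sin(s)^7 + 324*sin(s)^6 - 168*sin(s)^5 - 222*sin(s)^4 + 138*sin(s)^3 - 146*sin(s)^2 - 105*sin(s) + 4)/(-6*sin(s)^3 + 2*sin(s) + 3)^3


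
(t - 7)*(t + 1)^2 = t^3 - 5*t^2 - 13*t - 7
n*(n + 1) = n^2 + n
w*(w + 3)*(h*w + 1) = h*w^3 + 3*h*w^2 + w^2 + 3*w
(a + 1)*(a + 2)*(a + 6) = a^3 + 9*a^2 + 20*a + 12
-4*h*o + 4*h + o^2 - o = (-4*h + o)*(o - 1)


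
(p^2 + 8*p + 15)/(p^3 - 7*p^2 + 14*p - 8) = (p^2 + 8*p + 15)/(p^3 - 7*p^2 + 14*p - 8)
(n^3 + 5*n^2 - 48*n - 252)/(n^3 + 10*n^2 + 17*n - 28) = (n^3 + 5*n^2 - 48*n - 252)/(n^3 + 10*n^2 + 17*n - 28)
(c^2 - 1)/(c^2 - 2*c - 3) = (c - 1)/(c - 3)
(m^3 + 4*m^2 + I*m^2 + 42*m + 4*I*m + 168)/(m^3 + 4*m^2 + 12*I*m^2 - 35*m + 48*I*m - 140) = (m - 6*I)/(m + 5*I)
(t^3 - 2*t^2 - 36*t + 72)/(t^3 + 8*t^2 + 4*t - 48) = (t - 6)/(t + 4)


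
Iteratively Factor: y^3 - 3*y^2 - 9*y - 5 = (y + 1)*(y^2 - 4*y - 5) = (y + 1)^2*(y - 5)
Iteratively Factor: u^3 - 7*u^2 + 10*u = (u - 2)*(u^2 - 5*u) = u*(u - 2)*(u - 5)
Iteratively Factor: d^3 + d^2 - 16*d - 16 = (d + 4)*(d^2 - 3*d - 4) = (d - 4)*(d + 4)*(d + 1)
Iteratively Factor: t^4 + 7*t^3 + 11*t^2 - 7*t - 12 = (t + 3)*(t^3 + 4*t^2 - t - 4) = (t - 1)*(t + 3)*(t^2 + 5*t + 4) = (t - 1)*(t + 3)*(t + 4)*(t + 1)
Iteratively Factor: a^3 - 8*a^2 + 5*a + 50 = (a - 5)*(a^2 - 3*a - 10) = (a - 5)^2*(a + 2)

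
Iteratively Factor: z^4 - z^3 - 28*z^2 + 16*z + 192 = (z + 4)*(z^3 - 5*z^2 - 8*z + 48) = (z - 4)*(z + 4)*(z^2 - z - 12) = (z - 4)*(z + 3)*(z + 4)*(z - 4)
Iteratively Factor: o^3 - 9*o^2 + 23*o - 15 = (o - 3)*(o^2 - 6*o + 5) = (o - 3)*(o - 1)*(o - 5)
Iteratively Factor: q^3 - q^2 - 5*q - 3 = (q - 3)*(q^2 + 2*q + 1) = (q - 3)*(q + 1)*(q + 1)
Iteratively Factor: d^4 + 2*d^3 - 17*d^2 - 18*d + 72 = (d - 2)*(d^3 + 4*d^2 - 9*d - 36) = (d - 2)*(d + 3)*(d^2 + d - 12) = (d - 2)*(d + 3)*(d + 4)*(d - 3)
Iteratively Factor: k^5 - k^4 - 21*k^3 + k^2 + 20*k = (k - 5)*(k^4 + 4*k^3 - k^2 - 4*k) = (k - 5)*(k - 1)*(k^3 + 5*k^2 + 4*k) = (k - 5)*(k - 1)*(k + 1)*(k^2 + 4*k) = k*(k - 5)*(k - 1)*(k + 1)*(k + 4)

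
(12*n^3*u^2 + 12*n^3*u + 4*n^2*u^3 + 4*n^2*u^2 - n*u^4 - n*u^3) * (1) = 12*n^3*u^2 + 12*n^3*u + 4*n^2*u^3 + 4*n^2*u^2 - n*u^4 - n*u^3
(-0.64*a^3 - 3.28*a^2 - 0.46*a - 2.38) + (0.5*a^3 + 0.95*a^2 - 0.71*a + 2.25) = -0.14*a^3 - 2.33*a^2 - 1.17*a - 0.13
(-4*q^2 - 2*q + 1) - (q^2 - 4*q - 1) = -5*q^2 + 2*q + 2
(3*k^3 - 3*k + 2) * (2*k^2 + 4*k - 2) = 6*k^5 + 12*k^4 - 12*k^3 - 8*k^2 + 14*k - 4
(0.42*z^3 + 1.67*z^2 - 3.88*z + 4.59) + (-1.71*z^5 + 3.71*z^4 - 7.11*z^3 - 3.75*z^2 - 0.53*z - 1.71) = -1.71*z^5 + 3.71*z^4 - 6.69*z^3 - 2.08*z^2 - 4.41*z + 2.88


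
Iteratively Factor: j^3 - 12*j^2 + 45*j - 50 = (j - 2)*(j^2 - 10*j + 25) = (j - 5)*(j - 2)*(j - 5)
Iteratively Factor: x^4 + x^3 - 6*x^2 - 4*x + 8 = (x - 2)*(x^3 + 3*x^2 - 4) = (x - 2)*(x + 2)*(x^2 + x - 2) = (x - 2)*(x - 1)*(x + 2)*(x + 2)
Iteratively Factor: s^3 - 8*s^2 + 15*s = (s)*(s^2 - 8*s + 15) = s*(s - 5)*(s - 3)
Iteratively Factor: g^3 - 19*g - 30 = (g + 2)*(g^2 - 2*g - 15) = (g + 2)*(g + 3)*(g - 5)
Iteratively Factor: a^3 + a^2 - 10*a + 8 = (a - 1)*(a^2 + 2*a - 8) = (a - 1)*(a + 4)*(a - 2)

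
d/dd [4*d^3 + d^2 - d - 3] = 12*d^2 + 2*d - 1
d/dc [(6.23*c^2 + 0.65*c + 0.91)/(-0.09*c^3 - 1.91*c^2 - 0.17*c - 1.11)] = (0.5607*c^4 + 0.117000000000001*c^3 + 0.4281*c^2 - 10.3544*c - 0.5668)/(0.0081*c^6 + 0.3438*c^5 + 3.6787*c^4 + 0.8492*c^3 + 4.2691*c^2 + 0.3774*c + 1.2321)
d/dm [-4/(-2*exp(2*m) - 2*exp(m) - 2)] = (-4*exp(m) - 2)*exp(m)/(exp(2*m) + exp(m) + 1)^2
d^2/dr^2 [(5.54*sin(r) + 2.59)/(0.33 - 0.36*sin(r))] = 21.4334705075446*(0.993816*sin(r)^2 + 0.910998*sin(r) - 1.987632)/(1.0*sin(r) - 0.916666666666667)^3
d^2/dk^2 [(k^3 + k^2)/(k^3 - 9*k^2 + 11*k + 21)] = 2*(10*k^3 - 63*k^2 + 441)/(k^6 - 30*k^5 + 363*k^4 - 2260*k^3 + 7623*k^2 - 13230*k + 9261)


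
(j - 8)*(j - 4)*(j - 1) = j^3 - 13*j^2 + 44*j - 32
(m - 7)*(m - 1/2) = m^2 - 15*m/2 + 7/2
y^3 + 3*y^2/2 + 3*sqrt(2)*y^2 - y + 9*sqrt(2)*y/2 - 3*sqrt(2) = (y - 1/2)*(y + 2)*(y + 3*sqrt(2))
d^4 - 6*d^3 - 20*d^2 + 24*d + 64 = (d - 8)*(d - 2)*(d + 2)^2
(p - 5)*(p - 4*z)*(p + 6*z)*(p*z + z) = p^4*z + 2*p^3*z^2 - 4*p^3*z - 24*p^2*z^3 - 8*p^2*z^2 - 5*p^2*z + 96*p*z^3 - 10*p*z^2 + 120*z^3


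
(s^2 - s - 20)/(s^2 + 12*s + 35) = (s^2 - s - 20)/(s^2 + 12*s + 35)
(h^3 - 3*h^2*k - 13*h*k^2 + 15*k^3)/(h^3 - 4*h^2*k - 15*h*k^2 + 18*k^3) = (h - 5*k)/(h - 6*k)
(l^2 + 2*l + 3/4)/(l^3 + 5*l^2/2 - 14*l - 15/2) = (l + 3/2)/(l^2 + 2*l - 15)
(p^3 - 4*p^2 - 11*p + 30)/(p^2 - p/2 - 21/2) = 2*(p^2 - 7*p + 10)/(2*p - 7)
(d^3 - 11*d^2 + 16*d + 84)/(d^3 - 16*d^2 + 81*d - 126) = (d + 2)/(d - 3)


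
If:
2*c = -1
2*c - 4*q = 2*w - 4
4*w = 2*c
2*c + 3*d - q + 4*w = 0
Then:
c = -1/2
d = 23/24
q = 7/8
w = -1/4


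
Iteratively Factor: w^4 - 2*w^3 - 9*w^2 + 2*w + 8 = (w + 1)*(w^3 - 3*w^2 - 6*w + 8) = (w + 1)*(w + 2)*(w^2 - 5*w + 4) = (w - 1)*(w + 1)*(w + 2)*(w - 4)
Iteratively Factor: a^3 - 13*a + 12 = (a + 4)*(a^2 - 4*a + 3) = (a - 1)*(a + 4)*(a - 3)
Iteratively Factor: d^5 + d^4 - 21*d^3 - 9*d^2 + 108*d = (d + 4)*(d^4 - 3*d^3 - 9*d^2 + 27*d) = (d - 3)*(d + 4)*(d^3 - 9*d) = d*(d - 3)*(d + 4)*(d^2 - 9) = d*(d - 3)^2*(d + 4)*(d + 3)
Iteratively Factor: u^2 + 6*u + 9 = (u + 3)*(u + 3)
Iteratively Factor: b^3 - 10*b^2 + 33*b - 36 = (b - 3)*(b^2 - 7*b + 12) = (b - 3)^2*(b - 4)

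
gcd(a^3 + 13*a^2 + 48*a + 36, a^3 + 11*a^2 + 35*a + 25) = a + 1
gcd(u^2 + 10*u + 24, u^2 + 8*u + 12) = u + 6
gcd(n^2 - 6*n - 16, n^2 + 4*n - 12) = 1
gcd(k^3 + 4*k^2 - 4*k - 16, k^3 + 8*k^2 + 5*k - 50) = k - 2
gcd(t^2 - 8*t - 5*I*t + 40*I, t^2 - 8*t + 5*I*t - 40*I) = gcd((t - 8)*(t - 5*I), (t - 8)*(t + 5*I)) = t - 8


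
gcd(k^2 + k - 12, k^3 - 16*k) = k + 4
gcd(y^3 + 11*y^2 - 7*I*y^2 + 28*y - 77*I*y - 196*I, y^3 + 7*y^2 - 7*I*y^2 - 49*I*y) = y^2 + y*(7 - 7*I) - 49*I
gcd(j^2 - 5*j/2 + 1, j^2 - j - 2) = j - 2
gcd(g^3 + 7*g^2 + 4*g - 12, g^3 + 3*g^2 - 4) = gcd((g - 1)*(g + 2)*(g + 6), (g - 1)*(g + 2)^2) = g^2 + g - 2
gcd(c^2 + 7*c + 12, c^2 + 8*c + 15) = c + 3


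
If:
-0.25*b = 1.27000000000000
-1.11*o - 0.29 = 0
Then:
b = -5.08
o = -0.26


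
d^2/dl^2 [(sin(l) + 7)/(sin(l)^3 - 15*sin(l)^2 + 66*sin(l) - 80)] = (-4*sin(l)^7 - 18*sin(l)^6 + 1200*sin(l)^5 - 9260*sin(l)^4 + 21588*sin(l)^3 + 11010*sin(l)^2 - 88780*sin(l) + 54744)/(sin(l)^3 - 15*sin(l)^2 + 66*sin(l) - 80)^3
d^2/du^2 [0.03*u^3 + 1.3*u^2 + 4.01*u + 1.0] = 0.18*u + 2.6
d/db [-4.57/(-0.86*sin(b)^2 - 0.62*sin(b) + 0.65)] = -(7.8604*sin(b) + 2.8334)*cos(b)/(0.86*sin(b)^2 + 0.62*sin(b) - 0.65)^2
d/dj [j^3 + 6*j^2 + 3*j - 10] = 3*j^2 + 12*j + 3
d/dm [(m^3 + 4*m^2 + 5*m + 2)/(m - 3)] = (2*m^3 - 5*m^2 - 24*m - 17)/(m^2 - 6*m + 9)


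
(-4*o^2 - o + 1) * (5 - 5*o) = 20*o^3 - 15*o^2 - 10*o + 5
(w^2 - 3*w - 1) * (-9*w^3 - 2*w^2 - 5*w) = -9*w^5 + 25*w^4 + 10*w^3 + 17*w^2 + 5*w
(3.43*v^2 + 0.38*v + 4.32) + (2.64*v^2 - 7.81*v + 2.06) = 6.07*v^2 - 7.43*v + 6.38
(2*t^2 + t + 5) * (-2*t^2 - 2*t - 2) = -4*t^4 - 6*t^3 - 16*t^2 - 12*t - 10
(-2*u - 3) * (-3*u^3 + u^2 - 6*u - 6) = 6*u^4 + 7*u^3 + 9*u^2 + 30*u + 18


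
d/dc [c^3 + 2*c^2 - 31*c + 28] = 3*c^2 + 4*c - 31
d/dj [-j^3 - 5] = -3*j^2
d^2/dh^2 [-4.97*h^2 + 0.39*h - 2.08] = -9.94000000000000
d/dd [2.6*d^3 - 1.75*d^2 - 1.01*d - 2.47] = 7.8*d^2 - 3.5*d - 1.01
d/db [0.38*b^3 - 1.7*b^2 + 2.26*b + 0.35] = 1.14*b^2 - 3.4*b + 2.26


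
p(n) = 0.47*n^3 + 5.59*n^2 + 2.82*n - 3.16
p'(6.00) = 120.66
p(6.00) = 316.52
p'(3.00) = 49.05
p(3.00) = 68.30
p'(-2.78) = -17.36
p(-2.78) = 22.10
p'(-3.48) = -19.01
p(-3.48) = 34.92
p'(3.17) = 52.43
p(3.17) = 76.92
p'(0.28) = 6.06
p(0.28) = -1.92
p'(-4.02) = -19.34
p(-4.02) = 45.31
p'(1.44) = 21.84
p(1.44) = 13.90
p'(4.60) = 84.08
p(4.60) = 173.84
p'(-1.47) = -10.57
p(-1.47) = 3.28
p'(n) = 1.41*n^2 + 11.18*n + 2.82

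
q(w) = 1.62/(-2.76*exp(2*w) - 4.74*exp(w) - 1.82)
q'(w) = 1.62*(5.52*exp(2*w) + 4.74*exp(w))/(-2.76*exp(2*w) - 4.74*exp(w) - 1.82)^2 = (8.9424*exp(w) + 7.6788)*exp(w)/(2.76*exp(2*w) + 4.74*exp(w) + 1.82)^2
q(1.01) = -0.05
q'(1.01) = 0.07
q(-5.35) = -0.88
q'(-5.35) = 0.01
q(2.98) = -0.00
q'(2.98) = 0.00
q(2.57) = -0.00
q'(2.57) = 0.01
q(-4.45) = -0.86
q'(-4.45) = 0.03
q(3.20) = -0.00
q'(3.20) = 0.00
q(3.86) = -0.00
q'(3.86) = 0.00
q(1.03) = -0.04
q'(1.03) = 0.07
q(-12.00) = -0.89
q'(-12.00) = 0.00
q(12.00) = 0.00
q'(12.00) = 0.00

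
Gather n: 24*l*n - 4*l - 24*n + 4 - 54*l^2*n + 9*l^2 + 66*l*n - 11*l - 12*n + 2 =9*l^2 - 15*l + n*(-54*l^2 + 90*l - 36) + 6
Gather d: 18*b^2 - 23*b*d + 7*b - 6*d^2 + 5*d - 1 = 18*b^2 + 7*b - 6*d^2 + d*(5 - 23*b) - 1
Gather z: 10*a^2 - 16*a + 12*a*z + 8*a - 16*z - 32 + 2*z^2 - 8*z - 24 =10*a^2 - 8*a + 2*z^2 + z*(12*a - 24) - 56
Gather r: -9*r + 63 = 63 - 9*r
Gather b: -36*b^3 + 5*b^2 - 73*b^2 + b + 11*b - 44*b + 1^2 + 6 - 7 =-36*b^3 - 68*b^2 - 32*b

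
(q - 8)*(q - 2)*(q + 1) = q^3 - 9*q^2 + 6*q + 16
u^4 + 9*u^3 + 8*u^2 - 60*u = u*(u - 2)*(u + 5)*(u + 6)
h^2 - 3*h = h*(h - 3)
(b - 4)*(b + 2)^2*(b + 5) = b^4 + 5*b^3 - 12*b^2 - 76*b - 80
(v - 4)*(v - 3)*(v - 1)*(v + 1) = v^4 - 7*v^3 + 11*v^2 + 7*v - 12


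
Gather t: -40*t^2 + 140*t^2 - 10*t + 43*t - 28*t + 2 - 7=100*t^2 + 5*t - 5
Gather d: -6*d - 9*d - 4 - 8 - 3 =-15*d - 15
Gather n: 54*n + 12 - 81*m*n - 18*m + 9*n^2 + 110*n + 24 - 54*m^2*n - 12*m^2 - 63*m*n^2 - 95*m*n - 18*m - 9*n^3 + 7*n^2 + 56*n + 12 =-12*m^2 - 36*m - 9*n^3 + n^2*(16 - 63*m) + n*(-54*m^2 - 176*m + 220) + 48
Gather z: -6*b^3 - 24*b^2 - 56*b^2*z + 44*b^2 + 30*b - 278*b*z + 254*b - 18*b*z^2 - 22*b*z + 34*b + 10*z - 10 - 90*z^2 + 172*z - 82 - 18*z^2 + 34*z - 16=-6*b^3 + 20*b^2 + 318*b + z^2*(-18*b - 108) + z*(-56*b^2 - 300*b + 216) - 108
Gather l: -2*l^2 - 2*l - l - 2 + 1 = -2*l^2 - 3*l - 1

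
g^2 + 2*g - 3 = (g - 1)*(g + 3)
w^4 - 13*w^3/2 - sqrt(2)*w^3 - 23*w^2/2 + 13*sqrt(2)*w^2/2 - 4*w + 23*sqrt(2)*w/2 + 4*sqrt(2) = (w - 8)*(w + 1/2)*(w + 1)*(w - sqrt(2))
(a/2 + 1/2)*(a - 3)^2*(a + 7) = a^4/2 + a^3 - 16*a^2 + 15*a + 63/2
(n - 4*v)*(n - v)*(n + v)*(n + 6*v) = n^4 + 2*n^3*v - 25*n^2*v^2 - 2*n*v^3 + 24*v^4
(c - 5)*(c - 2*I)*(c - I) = c^3 - 5*c^2 - 3*I*c^2 - 2*c + 15*I*c + 10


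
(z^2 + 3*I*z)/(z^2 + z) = (z + 3*I)/(z + 1)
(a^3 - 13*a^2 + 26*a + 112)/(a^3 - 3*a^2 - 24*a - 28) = (a - 8)/(a + 2)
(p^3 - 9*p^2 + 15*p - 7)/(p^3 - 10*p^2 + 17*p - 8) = (p - 7)/(p - 8)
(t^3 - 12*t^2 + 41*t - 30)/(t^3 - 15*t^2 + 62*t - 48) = (t - 5)/(t - 8)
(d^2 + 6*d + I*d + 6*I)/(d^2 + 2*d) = (d^2 + d*(6 + I) + 6*I)/(d*(d + 2))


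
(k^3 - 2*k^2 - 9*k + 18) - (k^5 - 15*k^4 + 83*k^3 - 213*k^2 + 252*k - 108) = -k^5 + 15*k^4 - 82*k^3 + 211*k^2 - 261*k + 126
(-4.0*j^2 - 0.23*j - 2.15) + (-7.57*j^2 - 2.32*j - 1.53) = -11.57*j^2 - 2.55*j - 3.68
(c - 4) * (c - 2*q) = c^2 - 2*c*q - 4*c + 8*q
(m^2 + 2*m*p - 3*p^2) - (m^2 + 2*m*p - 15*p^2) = 12*p^2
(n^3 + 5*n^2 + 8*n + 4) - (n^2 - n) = n^3 + 4*n^2 + 9*n + 4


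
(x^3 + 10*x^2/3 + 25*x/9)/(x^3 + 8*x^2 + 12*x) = (9*x^2 + 30*x + 25)/(9*(x^2 + 8*x + 12))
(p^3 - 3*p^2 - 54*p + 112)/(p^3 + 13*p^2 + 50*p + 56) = (p^2 - 10*p + 16)/(p^2 + 6*p + 8)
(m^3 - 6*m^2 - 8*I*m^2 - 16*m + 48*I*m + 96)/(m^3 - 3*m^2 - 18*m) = (m^2 - 8*I*m - 16)/(m*(m + 3))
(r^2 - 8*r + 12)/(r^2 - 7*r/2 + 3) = 2*(r - 6)/(2*r - 3)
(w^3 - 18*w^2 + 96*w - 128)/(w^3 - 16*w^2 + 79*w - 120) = (w^2 - 10*w + 16)/(w^2 - 8*w + 15)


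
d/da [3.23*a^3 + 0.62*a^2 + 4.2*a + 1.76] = 9.69*a^2 + 1.24*a + 4.2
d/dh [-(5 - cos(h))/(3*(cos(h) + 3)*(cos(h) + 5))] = (cos(h)^2 - 10*cos(h) - 55)*sin(h)/(3*(cos(h) + 3)^2*(cos(h) + 5)^2)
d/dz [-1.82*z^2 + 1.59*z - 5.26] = 1.59 - 3.64*z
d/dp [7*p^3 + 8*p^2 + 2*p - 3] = 21*p^2 + 16*p + 2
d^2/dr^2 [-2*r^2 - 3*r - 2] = -4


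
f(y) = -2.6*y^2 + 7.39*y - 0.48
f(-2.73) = -40.03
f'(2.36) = -4.88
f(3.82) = -10.19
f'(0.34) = 5.62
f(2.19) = 3.23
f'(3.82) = -12.47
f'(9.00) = -39.41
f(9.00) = -144.57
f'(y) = 7.39 - 5.2*y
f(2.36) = 2.48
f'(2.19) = -4.00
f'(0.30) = 5.83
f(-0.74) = -7.37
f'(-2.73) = 21.59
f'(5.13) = -19.29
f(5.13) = -30.99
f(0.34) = 1.73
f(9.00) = -144.57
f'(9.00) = -39.41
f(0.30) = 1.50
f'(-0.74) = 11.24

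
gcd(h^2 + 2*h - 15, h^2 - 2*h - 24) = 1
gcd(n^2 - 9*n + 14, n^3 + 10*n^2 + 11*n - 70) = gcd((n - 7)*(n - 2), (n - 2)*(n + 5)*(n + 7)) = n - 2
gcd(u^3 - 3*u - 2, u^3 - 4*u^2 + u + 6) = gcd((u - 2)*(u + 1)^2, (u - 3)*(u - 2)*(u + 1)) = u^2 - u - 2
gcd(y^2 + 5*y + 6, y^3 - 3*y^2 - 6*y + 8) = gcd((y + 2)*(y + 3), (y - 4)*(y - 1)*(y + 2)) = y + 2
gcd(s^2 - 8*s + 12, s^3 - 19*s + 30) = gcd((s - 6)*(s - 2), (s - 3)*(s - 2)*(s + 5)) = s - 2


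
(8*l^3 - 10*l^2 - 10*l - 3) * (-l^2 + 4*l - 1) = -8*l^5 + 42*l^4 - 38*l^3 - 27*l^2 - 2*l + 3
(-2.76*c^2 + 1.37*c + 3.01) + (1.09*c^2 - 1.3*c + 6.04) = -1.67*c^2 + 0.0700000000000001*c + 9.05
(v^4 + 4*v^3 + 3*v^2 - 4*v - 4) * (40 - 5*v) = -5*v^5 + 20*v^4 + 145*v^3 + 140*v^2 - 140*v - 160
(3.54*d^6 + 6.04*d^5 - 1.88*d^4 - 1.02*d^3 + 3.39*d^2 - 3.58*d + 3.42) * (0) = 0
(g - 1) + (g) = 2*g - 1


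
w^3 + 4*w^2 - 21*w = w*(w - 3)*(w + 7)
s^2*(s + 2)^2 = s^4 + 4*s^3 + 4*s^2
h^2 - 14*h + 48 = (h - 8)*(h - 6)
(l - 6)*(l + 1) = l^2 - 5*l - 6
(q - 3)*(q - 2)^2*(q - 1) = q^4 - 8*q^3 + 23*q^2 - 28*q + 12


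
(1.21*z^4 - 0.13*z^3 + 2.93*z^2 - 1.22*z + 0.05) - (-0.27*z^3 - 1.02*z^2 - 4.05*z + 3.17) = 1.21*z^4 + 0.14*z^3 + 3.95*z^2 + 2.83*z - 3.12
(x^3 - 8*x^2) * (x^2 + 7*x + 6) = x^5 - x^4 - 50*x^3 - 48*x^2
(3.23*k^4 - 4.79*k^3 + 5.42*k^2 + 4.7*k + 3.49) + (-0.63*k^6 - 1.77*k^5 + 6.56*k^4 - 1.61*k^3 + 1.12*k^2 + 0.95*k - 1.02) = -0.63*k^6 - 1.77*k^5 + 9.79*k^4 - 6.4*k^3 + 6.54*k^2 + 5.65*k + 2.47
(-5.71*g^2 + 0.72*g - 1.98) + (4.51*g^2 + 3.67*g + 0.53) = -1.2*g^2 + 4.39*g - 1.45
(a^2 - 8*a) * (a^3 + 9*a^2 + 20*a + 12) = a^5 + a^4 - 52*a^3 - 148*a^2 - 96*a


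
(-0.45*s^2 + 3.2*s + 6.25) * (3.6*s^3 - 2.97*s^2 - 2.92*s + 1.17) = -1.62*s^5 + 12.8565*s^4 + 14.31*s^3 - 28.433*s^2 - 14.506*s + 7.3125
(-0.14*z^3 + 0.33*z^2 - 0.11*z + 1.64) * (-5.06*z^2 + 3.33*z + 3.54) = 0.7084*z^5 - 2.136*z^4 + 1.1599*z^3 - 7.4965*z^2 + 5.0718*z + 5.8056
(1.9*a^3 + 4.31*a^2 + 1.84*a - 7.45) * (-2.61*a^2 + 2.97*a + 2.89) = -4.959*a^5 - 5.6061*a^4 + 13.4893*a^3 + 37.3652*a^2 - 16.8089*a - 21.5305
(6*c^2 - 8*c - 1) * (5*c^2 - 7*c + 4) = 30*c^4 - 82*c^3 + 75*c^2 - 25*c - 4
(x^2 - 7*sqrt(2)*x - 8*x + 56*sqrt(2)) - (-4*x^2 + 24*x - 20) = 5*x^2 - 32*x - 7*sqrt(2)*x + 20 + 56*sqrt(2)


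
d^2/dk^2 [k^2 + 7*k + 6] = 2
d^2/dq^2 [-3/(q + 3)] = -6/(q + 3)^3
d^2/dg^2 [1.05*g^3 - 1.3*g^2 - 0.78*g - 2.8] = 6.3*g - 2.6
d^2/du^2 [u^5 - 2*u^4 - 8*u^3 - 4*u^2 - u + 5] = 20*u^3 - 24*u^2 - 48*u - 8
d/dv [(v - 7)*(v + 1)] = 2*v - 6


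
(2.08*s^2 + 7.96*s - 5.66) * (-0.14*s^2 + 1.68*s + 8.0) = -0.2912*s^4 + 2.38*s^3 + 30.8052*s^2 + 54.1712*s - 45.28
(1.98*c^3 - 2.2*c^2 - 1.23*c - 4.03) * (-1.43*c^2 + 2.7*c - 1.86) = -2.8314*c^5 + 8.492*c^4 - 7.8639*c^3 + 6.5339*c^2 - 8.5932*c + 7.4958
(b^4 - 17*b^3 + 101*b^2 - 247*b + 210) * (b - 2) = b^5 - 19*b^4 + 135*b^3 - 449*b^2 + 704*b - 420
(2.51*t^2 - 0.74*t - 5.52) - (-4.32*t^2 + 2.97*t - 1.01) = 6.83*t^2 - 3.71*t - 4.51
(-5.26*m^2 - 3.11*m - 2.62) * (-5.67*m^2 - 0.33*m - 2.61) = 29.8242*m^4 + 19.3695*m^3 + 29.6103*m^2 + 8.9817*m + 6.8382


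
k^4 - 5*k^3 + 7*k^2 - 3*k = k*(k - 3)*(k - 1)^2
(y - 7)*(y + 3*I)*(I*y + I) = I*y^3 - 3*y^2 - 6*I*y^2 + 18*y - 7*I*y + 21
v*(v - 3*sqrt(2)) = v^2 - 3*sqrt(2)*v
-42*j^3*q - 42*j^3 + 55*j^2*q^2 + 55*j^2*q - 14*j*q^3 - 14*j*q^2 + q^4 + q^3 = (-7*j + q)*(-6*j + q)*(-j + q)*(q + 1)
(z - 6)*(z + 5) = z^2 - z - 30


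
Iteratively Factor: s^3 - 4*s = (s + 2)*(s^2 - 2*s) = (s - 2)*(s + 2)*(s)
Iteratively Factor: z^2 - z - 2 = (z - 2)*(z + 1)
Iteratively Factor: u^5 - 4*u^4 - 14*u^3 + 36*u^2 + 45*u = (u + 1)*(u^4 - 5*u^3 - 9*u^2 + 45*u) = (u + 1)*(u + 3)*(u^3 - 8*u^2 + 15*u) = (u - 5)*(u + 1)*(u + 3)*(u^2 - 3*u) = u*(u - 5)*(u + 1)*(u + 3)*(u - 3)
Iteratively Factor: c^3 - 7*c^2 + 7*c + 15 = (c - 5)*(c^2 - 2*c - 3) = (c - 5)*(c - 3)*(c + 1)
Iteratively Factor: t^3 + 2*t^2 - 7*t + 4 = (t - 1)*(t^2 + 3*t - 4) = (t - 1)^2*(t + 4)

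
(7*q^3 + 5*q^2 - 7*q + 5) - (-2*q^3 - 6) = 9*q^3 + 5*q^2 - 7*q + 11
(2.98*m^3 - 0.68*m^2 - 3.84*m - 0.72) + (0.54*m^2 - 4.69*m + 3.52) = 2.98*m^3 - 0.14*m^2 - 8.53*m + 2.8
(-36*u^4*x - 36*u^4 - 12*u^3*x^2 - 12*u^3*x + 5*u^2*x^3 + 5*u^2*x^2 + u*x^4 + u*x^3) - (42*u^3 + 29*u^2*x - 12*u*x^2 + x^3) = -36*u^4*x - 36*u^4 - 12*u^3*x^2 - 12*u^3*x - 42*u^3 + 5*u^2*x^3 + 5*u^2*x^2 - 29*u^2*x + u*x^4 + u*x^3 + 12*u*x^2 - x^3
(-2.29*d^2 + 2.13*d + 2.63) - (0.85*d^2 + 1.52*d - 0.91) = -3.14*d^2 + 0.61*d + 3.54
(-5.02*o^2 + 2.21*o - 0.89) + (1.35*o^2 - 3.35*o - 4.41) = -3.67*o^2 - 1.14*o - 5.3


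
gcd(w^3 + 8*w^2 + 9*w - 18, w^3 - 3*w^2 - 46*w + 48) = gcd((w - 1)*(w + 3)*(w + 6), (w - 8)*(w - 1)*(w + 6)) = w^2 + 5*w - 6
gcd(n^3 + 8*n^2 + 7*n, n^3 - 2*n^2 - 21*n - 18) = n + 1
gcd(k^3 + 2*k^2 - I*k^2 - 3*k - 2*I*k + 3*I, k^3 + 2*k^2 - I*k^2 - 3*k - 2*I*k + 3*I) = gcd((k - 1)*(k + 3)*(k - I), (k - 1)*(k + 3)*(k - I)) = k^3 + k^2*(2 - I) + k*(-3 - 2*I) + 3*I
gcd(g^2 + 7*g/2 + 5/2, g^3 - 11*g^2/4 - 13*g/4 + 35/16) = 1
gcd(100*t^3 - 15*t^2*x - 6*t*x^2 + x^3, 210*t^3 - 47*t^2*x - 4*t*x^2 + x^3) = -5*t + x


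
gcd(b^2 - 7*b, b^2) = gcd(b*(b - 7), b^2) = b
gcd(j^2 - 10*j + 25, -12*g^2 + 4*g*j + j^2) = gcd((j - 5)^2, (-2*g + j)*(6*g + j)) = 1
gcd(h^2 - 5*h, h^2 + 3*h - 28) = 1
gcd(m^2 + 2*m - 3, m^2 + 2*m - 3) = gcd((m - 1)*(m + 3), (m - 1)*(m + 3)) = m^2 + 2*m - 3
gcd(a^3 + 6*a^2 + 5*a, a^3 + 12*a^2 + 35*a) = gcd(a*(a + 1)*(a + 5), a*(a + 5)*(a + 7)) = a^2 + 5*a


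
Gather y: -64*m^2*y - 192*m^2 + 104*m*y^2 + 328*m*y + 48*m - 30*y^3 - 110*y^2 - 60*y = -192*m^2 + 48*m - 30*y^3 + y^2*(104*m - 110) + y*(-64*m^2 + 328*m - 60)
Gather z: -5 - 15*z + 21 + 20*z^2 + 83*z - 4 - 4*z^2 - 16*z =16*z^2 + 52*z + 12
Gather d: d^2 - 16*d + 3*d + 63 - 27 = d^2 - 13*d + 36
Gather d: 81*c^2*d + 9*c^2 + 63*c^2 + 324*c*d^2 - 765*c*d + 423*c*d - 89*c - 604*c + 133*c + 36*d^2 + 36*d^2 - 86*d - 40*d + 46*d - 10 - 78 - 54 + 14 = 72*c^2 - 560*c + d^2*(324*c + 72) + d*(81*c^2 - 342*c - 80) - 128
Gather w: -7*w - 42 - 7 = -7*w - 49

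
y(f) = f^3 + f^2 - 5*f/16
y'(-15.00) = 644.69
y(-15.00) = -3145.31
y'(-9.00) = 224.69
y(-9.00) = -645.19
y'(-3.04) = 21.33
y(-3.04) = -17.90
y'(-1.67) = 4.71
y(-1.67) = -1.35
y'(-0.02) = -0.35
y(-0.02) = 0.01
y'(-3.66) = 32.55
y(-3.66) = -34.49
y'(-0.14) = -0.53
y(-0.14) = 0.06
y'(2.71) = 27.14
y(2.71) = 26.40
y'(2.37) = 21.28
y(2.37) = 18.19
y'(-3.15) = 23.16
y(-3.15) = -20.35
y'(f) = 3*f^2 + 2*f - 5/16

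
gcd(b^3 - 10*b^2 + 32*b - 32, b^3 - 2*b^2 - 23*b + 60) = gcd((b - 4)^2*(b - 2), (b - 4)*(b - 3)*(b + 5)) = b - 4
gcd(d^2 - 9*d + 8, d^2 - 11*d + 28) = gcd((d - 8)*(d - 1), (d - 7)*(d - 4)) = 1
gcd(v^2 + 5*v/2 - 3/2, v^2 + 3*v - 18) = 1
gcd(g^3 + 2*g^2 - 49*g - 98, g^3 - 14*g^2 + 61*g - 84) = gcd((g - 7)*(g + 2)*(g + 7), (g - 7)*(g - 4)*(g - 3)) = g - 7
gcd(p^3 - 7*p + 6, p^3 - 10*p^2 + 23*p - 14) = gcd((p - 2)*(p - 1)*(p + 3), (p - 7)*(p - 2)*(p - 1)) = p^2 - 3*p + 2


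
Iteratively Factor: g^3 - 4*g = (g)*(g^2 - 4) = g*(g - 2)*(g + 2)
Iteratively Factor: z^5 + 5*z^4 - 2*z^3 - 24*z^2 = (z + 3)*(z^4 + 2*z^3 - 8*z^2) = z*(z + 3)*(z^3 + 2*z^2 - 8*z) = z*(z - 2)*(z + 3)*(z^2 + 4*z) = z^2*(z - 2)*(z + 3)*(z + 4)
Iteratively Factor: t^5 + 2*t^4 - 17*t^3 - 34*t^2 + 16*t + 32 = (t - 4)*(t^4 + 6*t^3 + 7*t^2 - 6*t - 8) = (t - 4)*(t + 4)*(t^3 + 2*t^2 - t - 2) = (t - 4)*(t + 2)*(t + 4)*(t^2 - 1) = (t - 4)*(t - 1)*(t + 2)*(t + 4)*(t + 1)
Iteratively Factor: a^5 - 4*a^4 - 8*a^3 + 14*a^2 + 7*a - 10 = (a - 1)*(a^4 - 3*a^3 - 11*a^2 + 3*a + 10) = (a - 1)*(a + 2)*(a^3 - 5*a^2 - a + 5) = (a - 1)*(a + 1)*(a + 2)*(a^2 - 6*a + 5) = (a - 1)^2*(a + 1)*(a + 2)*(a - 5)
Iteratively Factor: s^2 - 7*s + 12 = (s - 4)*(s - 3)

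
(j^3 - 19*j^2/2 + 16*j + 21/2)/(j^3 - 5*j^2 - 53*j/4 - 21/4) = 2*(j - 3)/(2*j + 3)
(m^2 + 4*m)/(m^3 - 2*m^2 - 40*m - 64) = m/(m^2 - 6*m - 16)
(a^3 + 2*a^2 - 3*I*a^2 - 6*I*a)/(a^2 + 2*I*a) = (a^2 + a*(2 - 3*I) - 6*I)/(a + 2*I)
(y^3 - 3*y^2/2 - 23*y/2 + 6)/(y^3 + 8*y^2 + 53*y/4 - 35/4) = 2*(y^2 - y - 12)/(2*y^2 + 17*y + 35)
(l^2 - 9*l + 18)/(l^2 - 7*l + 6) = (l - 3)/(l - 1)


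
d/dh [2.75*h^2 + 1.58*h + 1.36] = 5.5*h + 1.58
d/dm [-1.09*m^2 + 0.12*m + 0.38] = 0.12 - 2.18*m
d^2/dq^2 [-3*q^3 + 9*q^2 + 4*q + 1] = 18 - 18*q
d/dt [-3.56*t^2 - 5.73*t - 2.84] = -7.12*t - 5.73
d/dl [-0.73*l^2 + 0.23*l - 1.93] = 0.23 - 1.46*l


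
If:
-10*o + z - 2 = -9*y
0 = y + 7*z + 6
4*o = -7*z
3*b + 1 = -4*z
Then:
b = 359/267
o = 196/89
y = 250/89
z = -112/89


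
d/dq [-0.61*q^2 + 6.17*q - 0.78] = 6.17 - 1.22*q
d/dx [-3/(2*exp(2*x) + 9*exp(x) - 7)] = (12*exp(x) + 27)*exp(x)/(2*exp(2*x) + 9*exp(x) - 7)^2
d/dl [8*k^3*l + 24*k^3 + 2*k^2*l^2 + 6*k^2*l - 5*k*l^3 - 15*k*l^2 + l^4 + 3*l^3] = 8*k^3 + 4*k^2*l + 6*k^2 - 15*k*l^2 - 30*k*l + 4*l^3 + 9*l^2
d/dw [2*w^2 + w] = 4*w + 1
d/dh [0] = 0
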